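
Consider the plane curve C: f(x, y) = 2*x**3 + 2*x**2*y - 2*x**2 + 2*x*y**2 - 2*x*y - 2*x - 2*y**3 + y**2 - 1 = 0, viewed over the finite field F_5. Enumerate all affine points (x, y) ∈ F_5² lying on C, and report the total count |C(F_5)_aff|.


Affine F_5-points: {(1, 3), (2, 1), (2, 2), (3, 2), (4, 2)}; count = 5.

For each of the 25 pairs (x, y) ∈ F_5², evaluate f(x, y) mod 5. Record the zeros.
  x = 0: [0↦4, 1↦3, 2↦2, 3↦4, 4↦2]  zeros at y ∈ ∅
  x = 1: [0↦2, 1↦3, 2↦3, 3↦0, 4↦2]  zeros at y ∈ {3}
  x = 2: [0↦3, 1↦0, 2↦0, 3↦1, 4↦1]  zeros at y ∈ {1, 2}
  x = 3: [0↦4, 1↦1, 2↦0, 3↦4, 4↦1]  zeros at y ∈ {2}
  x = 4: [0↦2, 1↦3, 2↦0, 3↦1, 4↦4]  zeros at y ∈ {2}
Collecting zeros: affine points = {(1, 3), (2, 1), (2, 2), (3, 2), (4, 2)}.
Total count |C(F_5)_aff| = 5.


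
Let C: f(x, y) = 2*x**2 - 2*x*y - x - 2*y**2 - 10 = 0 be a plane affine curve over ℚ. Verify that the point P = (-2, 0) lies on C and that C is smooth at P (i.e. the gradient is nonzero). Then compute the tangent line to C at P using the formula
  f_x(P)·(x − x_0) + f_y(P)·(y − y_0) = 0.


Tangent line at P: -9*x + 4*y - 18 = 0.

Step 1: f(-2, 0) = 0, so P lies on C.
Step 2: partial derivatives
  f_x(x, y) = 4*x - 2*y - 1, f_y(x, y) = -2*x - 4*y.
  f_x(P) = -9, f_y(P) = 4 (gradient nonzero, so P is smooth).
Step 3: tangent line at P: -9·(x − -2) + 4·(y − 0) = 0.
Expanding: -9*x + 4*y - 18 = 0.


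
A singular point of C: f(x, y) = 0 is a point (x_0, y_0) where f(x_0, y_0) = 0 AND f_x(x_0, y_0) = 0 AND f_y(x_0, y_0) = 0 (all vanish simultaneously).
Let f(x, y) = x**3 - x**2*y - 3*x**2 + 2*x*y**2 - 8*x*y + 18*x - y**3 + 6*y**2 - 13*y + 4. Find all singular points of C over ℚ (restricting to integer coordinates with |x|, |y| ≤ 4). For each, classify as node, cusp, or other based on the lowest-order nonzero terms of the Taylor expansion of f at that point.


Singular points: {(2, 3)}; classification: cusp.

Compute partial derivatives:
  f_x = 3*x**2 - 2*x*y - 6*x + 2*y**2 - 8*y + 18.
  f_y = -x**2 + 4*x*y - 8*x - 3*y**2 + 12*y - 13.
Scan x_0 ∈ {−4, ..., 4}. For each x_0, f_y(x_0, y) is a polynomial in y; find its integer roots y ∈ {−4, ..., 4}, then test f_x and f at those candidates.
  x = -4: f_y(-4, y) = -3*y**2 - 4*y + 3; no integer root y with |y| ≤ 4.
  x = -3: f_y(-3, y) = 2 - 3*y**2; no integer root y with |y| ≤ 4.
  x = -2: f_y(-2, y) = -3*y**2 + 4*y - 1; vanishes at y ∈ {1}. (-2, 1): f_x = 40 ≠ 0.
  x = -1: f_y(-1, y) = -3*y**2 + 8*y - 6; no integer root y with |y| ≤ 4.
  x = 0: f_y(0, y) = -3*y**2 + 12*y - 13; no integer root y with |y| ≤ 4.
  x = 1: f_y(1, y) = -3*y**2 + 16*y - 22; no integer root y with |y| ≤ 4.
  x = 2: f_y(2, y) = -3*y**2 + 20*y - 33; vanishes at y ∈ {3}. (2, 3): f_x = 0, f = 0 — SINGULAR.
  x = 3: f_y(3, y) = -3*y**2 + 24*y - 46; no integer root y with |y| ≤ 4.
  x = 4: f_y(4, y) = -3*y**2 + 28*y - 61; no integer root y with |y| ≤ 4.
Only singular point on the grid: (2, 3).
Classify: substitute x = 2 + u, y = 3 + v and expand: f = u**3 - u**2*v + 2*u*v**2 - v**3 + v**2.
No constant or linear terms (consistent with a singular point). Quadratic part: v**2. Cubic part: u**3 - u**2*v + 2*u*v**2 - v**3.
The quadratic part v**2 is a perfect square, so there is a single (double) tangent line v = 0, i.e. y = 3. Restricting the cubic part to that line (v = 0) leaves u**3 ≠ 0, so f is not divisible by v and the branch is v² ≈ -u**3 to lowest order — this is a cusp.
Classification: cusp.


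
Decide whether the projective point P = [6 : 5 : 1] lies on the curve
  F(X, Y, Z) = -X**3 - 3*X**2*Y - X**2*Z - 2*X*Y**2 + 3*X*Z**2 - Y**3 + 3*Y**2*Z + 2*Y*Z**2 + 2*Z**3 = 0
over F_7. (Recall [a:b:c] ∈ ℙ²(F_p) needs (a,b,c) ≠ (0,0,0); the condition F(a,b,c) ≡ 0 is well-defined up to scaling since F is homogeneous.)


F(6,5,1) ≡ 1 (mod 7); P is NOT on the curve.

Evaluate F(6, 5, 1) term-by-term (mod 7).
  -X**3 ↦ -1·216·1·1 = -216
  -3*X**2*Y ↦ -3·36·5·1 = -540
  -X**2*Z ↦ -1·36·1·1 = -36
  -2*X*Y**2 ↦ -2·6·25·1 = -300
  3*X*Z**2 ↦ 3·6·1·1 = 18
  -Y**3 ↦ -1·1·125·1 = -125
  3*Y**2*Z ↦ 3·1·25·1 = 75
  2*Y*Z**2 ↦ 2·1·5·1 = 10
  2*Z**3 ↦ 2·1·1·1 = 2
Sum: F(6, 5, 1) = (-216) + (-540) + (-36) + (-300) + (18) + (-125) + (75) + (10) + (2) = -1112.
Reducing mod 7: -1112 ≡ 1 (mod 7).
Since F(a, b, c) ≡ 1 ≠ 0 (mod 7), P does NOT lie on the curve.


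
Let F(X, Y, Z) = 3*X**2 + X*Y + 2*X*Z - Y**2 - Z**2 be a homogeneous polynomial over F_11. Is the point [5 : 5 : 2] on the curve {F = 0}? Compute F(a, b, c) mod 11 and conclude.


F(5,5,2) ≡ 3 (mod 11); P is NOT on the curve.

Evaluate F(5, 5, 2) term-by-term (mod 11).
  3*X**2 ↦ 3·25·1·1 = 75
  X*Y ↦ 1·5·5·1 = 25
  2*X*Z ↦ 2·5·1·2 = 20
  -Y**2 ↦ -1·1·25·1 = -25
  -Z**2 ↦ -1·1·1·4 = -4
Sum: F(5, 5, 2) = (75) + (25) + (20) + (-25) + (-4) = 91.
Reducing mod 11: 91 ≡ 3 (mod 11).
Since F(a, b, c) ≡ 3 ≠ 0 (mod 11), P does NOT lie on the curve.


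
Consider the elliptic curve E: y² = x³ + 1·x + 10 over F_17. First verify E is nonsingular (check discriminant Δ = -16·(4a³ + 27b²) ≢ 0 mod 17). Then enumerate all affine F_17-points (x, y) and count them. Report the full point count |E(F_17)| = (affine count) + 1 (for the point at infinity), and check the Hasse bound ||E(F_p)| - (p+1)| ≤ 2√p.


Affine points = {(5, 2), (5, 15), (9, 0), (10, 0), (11, 3), (11, 14), (12, 4), (12, 13), (15, 0), (16, 5), (16, 12)}; affine count = 11; |E(F_17)| = 12.

Discriminant check: Δ ∝ 4a³ + 27b² = 4·1³ + 27·10² = 4·1 + 27·100 ≡ 1 (mod 17). Nonzero ⇒ E is nonsingular.
For each x ∈ F_17, compute rhs = x³ + 1·x + 10 mod 17, then count y ∈ F_17 with y² ≡ rhs.
  x = 0: rhs = 10, matching y values: none (0 points).
  x = 1: rhs = 12, matching y values: none (0 points).
  x = 2: rhs = 3, matching y values: none (0 points).
  x = 3: rhs = 6, matching y values: none (0 points).
  x = 4: rhs = 10, matching y values: none (0 points).
  x = 5: rhs = 4, matching y values: 2, 15 (2 points).
  x = 6: rhs = 11, matching y values: none (0 points).
  x = 7: rhs = 3, matching y values: none (0 points).
  x = 8: rhs = 3, matching y values: none (0 points).
  x = 9: rhs = 0, matching y values: 0 (1 points).
  x = 10: rhs = 0, matching y values: 0 (1 points).
  x = 11: rhs = 9, matching y values: 3, 14 (2 points).
  x = 12: rhs = 16, matching y values: 4, 13 (2 points).
  x = 13: rhs = 10, matching y values: none (0 points).
  x = 14: rhs = 14, matching y values: none (0 points).
  x = 15: rhs = 0, matching y values: 0 (1 points).
  x = 16: rhs = 8, matching y values: 5, 12 (2 points).
Total affine count: 11.
Full point count |E(F_17)| = 11 + 1 = 12.
Hasse bound: |12 − (17+1)| = |-6| = 6 ≤ 2√17 ≈ 8.2462 ✓.


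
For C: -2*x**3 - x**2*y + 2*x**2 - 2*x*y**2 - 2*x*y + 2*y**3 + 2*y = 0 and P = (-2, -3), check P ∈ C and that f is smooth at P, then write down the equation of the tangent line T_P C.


Tangent line at P: -56*x + 32*y - 16 = 0.

Step 1: f(-2, -3) = 0, so P lies on C.
Step 2: partial derivatives
  f_x(x, y) = -6*x**2 - 2*x*y + 4*x - 2*y**2 - 2*y, f_y(x, y) = -x**2 - 4*x*y - 2*x + 6*y**2 + 2.
  f_x(P) = -56, f_y(P) = 32 (gradient nonzero, so P is smooth).
Step 3: tangent line at P: -56·(x − -2) + 32·(y − -3) = 0.
Expanding: -56*x + 32*y - 16 = 0.


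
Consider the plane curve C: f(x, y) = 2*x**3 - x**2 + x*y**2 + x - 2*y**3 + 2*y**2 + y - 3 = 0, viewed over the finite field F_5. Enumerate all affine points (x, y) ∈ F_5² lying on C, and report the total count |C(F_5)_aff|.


Affine F_5-points: {(0, 4), (1, 3), (3, 0), (4, 4)}; count = 4.

For each of the 25 pairs (x, y) ∈ F_5², evaluate f(x, y) mod 5. Record the zeros.
  x = 0: [0↦2, 1↦3, 2↦1, 3↦4, 4↦0]  zeros at y ∈ {4}
  x = 1: [0↦4, 1↦1, 2↦2, 3↦0, 4↦3]  zeros at y ∈ {3}
  x = 2: [0↦1, 1↦4, 2↦3, 3↦1, 4↦1]  zeros at y ∈ ∅
  x = 3: [0↦0, 1↦4, 2↦1, 3↦4, 4↦1]  zeros at y ∈ {0}
  x = 4: [0↦3, 1↦3, 2↦3, 3↦1, 4↦0]  zeros at y ∈ {4}
Collecting zeros: affine points = {(0, 4), (1, 3), (3, 0), (4, 4)}.
Total count |C(F_5)_aff| = 4.


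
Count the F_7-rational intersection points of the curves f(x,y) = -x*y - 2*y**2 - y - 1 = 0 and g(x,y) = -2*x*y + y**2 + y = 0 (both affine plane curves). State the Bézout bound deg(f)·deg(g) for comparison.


Common zeros: {(2, 3), (5, 2)}; count = 2; Bézout bound = 4.

deg(f) = 2, deg(g) = 2, so Bézout bound = 4.
Scan x ∈ F_7. For each x, list the y ∈ F_7 with f(x, y) ≡ 0 and those with g(x, y) ≡ 0 (mod 7); the common zeros in that column are the intersection.
  x = 0: f ≡ 0 at y ∈ {5}; g ≡ 0 at y ∈ {0, 6}; common: ∅.
  x = 1: f ≡ 0 at y ∈ ∅; g ≡ 0 at y ∈ {0, 1}; common: ∅.
  x = 2: f ≡ 0 at y ∈ {3, 6}; g ≡ 0 at y ∈ {0, 3}; common: {3}.
  x = 3: f ≡ 0 at y ∈ {1, 4}; g ≡ 0 at y ∈ {0, 5}; common: ∅.
  x = 4: f ≡ 0 at y ∈ ∅; g ≡ 0 at y ∈ {0}; common: ∅.
  x = 5: f ≡ 0 at y ∈ {2}; g ≡ 0 at y ∈ {0, 2}; common: {2}.
  x = 6: f ≡ 0 at y ∈ ∅; g ≡ 0 at y ∈ {0, 4}; common: ∅.
Collecting: common zeros = {(2, 3), (5, 2)}, so the count is 2.
Comparison with the Bézout bound: 2 ≤ 4 = deg(f)·deg(g), as expected for curves with no common component (the affine F_7-count falls short of the bound because intersections may lie at infinity, over extension fields, or carry multiplicity).


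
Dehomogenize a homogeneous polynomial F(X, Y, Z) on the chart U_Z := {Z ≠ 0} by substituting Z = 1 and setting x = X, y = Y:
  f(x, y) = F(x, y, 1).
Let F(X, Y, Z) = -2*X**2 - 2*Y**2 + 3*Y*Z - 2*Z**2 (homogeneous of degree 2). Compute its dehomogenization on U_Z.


f(x, y) = -2*x**2 - 2*y**2 + 3*y - 2

On U_Z we set Z = 1. Each monomial c·X^i·Y^j·Z^k in F becomes c·x^i·y^j·1^k = c·x^i·y^j.
Substituting Z = 1: F(X, Y, 1) = -2*x**2 - 2*y**2 + 3*y - 2.
Note: deg(f) ≤ deg(F) = 2; strict inequality happens when F is divisible by Z (lost terms).


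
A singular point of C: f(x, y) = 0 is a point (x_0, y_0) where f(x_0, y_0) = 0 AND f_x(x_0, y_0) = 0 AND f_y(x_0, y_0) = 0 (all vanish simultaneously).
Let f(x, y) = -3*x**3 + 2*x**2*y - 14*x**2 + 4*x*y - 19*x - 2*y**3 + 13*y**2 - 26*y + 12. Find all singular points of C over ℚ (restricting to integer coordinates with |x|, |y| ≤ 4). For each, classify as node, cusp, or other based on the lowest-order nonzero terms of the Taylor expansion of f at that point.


Singular points: {(-1, 2)}; classification: node.

Compute partial derivatives:
  f_x = -9*x**2 + 4*x*y - 28*x + 4*y - 19.
  f_y = 2*x**2 + 4*x - 6*y**2 + 26*y - 26.
Scan x_0 ∈ {−4, ..., 4}. For each x_0, f_y(x_0, y) is a polynomial in y; find its integer roots y ∈ {−4, ..., 4}, then test f_x and f at those candidates.
  x = -4: f_y(-4, y) = -6*y**2 + 26*y - 10; no integer root y with |y| ≤ 4.
  x = -3: f_y(-3, y) = -6*y**2 + 26*y - 20; vanishes at y ∈ {1}. (-3, 1): f_x = -24 ≠ 0.
  x = -2: f_y(-2, y) = -6*y**2 + 26*y - 26; no integer root y with |y| ≤ 4.
  x = -1: f_y(-1, y) = -6*y**2 + 26*y - 28; vanishes at y ∈ {2}. (-1, 2): f_x = 0, f = 0 — SINGULAR.
  x = 0: f_y(0, y) = -6*y**2 + 26*y - 26; no integer root y with |y| ≤ 4.
  x = 1: f_y(1, y) = -6*y**2 + 26*y - 20; vanishes at y ∈ {1}. (1, 1): f_x = -48 ≠ 0.
  x = 2: f_y(2, y) = -6*y**2 + 26*y - 10; no integer root y with |y| ≤ 4.
  x = 3: f_y(3, y) = -6*y**2 + 26*y + 4; no integer root y with |y| ≤ 4.
  x = 4: f_y(4, y) = -6*y**2 + 26*y + 22; no integer root y with |y| ≤ 4.
Only singular point on the grid: (-1, 2).
Classify: substitute x = -1 + u, y = 2 + v and expand: f = -3*u**3 + 2*u**2*v - u**2 - 2*v**3 + v**2.
No constant or linear terms (consistent with a singular point). Quadratic part: -u**2 + v**2. Cubic part: -3*u**3 + 2*u**2*v - 2*v**3.
The quadratic part v**2 - u**2 = (v − u)(v + u) splits into two distinct linear factors, so there are two distinct tangent lines y − 2 = ±(x − -1) — this is a node (ordinary double point).
Classification: node.


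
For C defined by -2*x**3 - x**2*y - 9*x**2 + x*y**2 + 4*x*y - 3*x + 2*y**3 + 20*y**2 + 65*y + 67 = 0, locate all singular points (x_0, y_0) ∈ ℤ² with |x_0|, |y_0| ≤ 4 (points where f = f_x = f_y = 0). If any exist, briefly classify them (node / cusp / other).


Singular points: {(-1, -3)}; classification: cusp.

Compute partial derivatives:
  f_x = -6*x**2 - 2*x*y - 18*x + y**2 + 4*y - 3.
  f_y = -x**2 + 2*x*y + 4*x + 6*y**2 + 40*y + 65.
Scan x_0 ∈ {−4, ..., 4}. For each x_0, f_y(x_0, y) is a polynomial in y; find its integer roots y ∈ {−4, ..., 4}, then test f_x and f at those candidates.
  x = -4: f_y(-4, y) = 6*y**2 + 32*y + 33; no integer root y with |y| ≤ 4.
  x = -3: f_y(-3, y) = 6*y**2 + 34*y + 44; vanishes at y ∈ {-2}. (-3, -2): f_x = -19 ≠ 0.
  x = -2: f_y(-2, y) = 6*y**2 + 36*y + 53; no integer root y with |y| ≤ 4.
  x = -1: f_y(-1, y) = 6*y**2 + 38*y + 60; vanishes at y ∈ {-3}. (-1, -3): f_x = 0, f = 0 — SINGULAR.
  x = 0: f_y(0, y) = 6*y**2 + 40*y + 65; no integer root y with |y| ≤ 4.
  x = 1: f_y(1, y) = 6*y**2 + 42*y + 68; no integer root y with |y| ≤ 4.
  x = 2: f_y(2, y) = 6*y**2 + 44*y + 69; no integer root y with |y| ≤ 4.
  x = 3: f_y(3, y) = 6*y**2 + 46*y + 68; vanishes at y ∈ {-2}. (3, -2): f_x = -103 ≠ 0.
  x = 4: f_y(4, y) = 6*y**2 + 48*y + 65; no integer root y with |y| ≤ 4.
Only singular point on the grid: (-1, -3).
Classify: substitute x = -1 + u, y = -3 + v and expand: f = -2*u**3 - u**2*v + u*v**2 + 2*v**3 + v**2.
No constant or linear terms (consistent with a singular point). Quadratic part: v**2. Cubic part: -2*u**3 - u**2*v + u*v**2 + 2*v**3.
The quadratic part v**2 is a perfect square, so there is a single (double) tangent line v = 0, i.e. y = -3. Restricting the cubic part to that line (v = 0) leaves -2*u**3 ≠ 0, so f is not divisible by v and the branch is v² ≈ 2*u**3 to lowest order — this is a cusp.
Classification: cusp.


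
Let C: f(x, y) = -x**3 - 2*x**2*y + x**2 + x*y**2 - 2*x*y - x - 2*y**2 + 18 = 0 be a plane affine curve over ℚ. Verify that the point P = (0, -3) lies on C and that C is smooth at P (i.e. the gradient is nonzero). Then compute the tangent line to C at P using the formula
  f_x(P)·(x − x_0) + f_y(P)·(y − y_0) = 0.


Tangent line at P: 14*x + 12*y + 36 = 0.

Step 1: f(0, -3) = 0, so P lies on C.
Step 2: partial derivatives
  f_x(x, y) = -3*x**2 - 4*x*y + 2*x + y**2 - 2*y - 1, f_y(x, y) = -2*x**2 + 2*x*y - 2*x - 4*y.
  f_x(P) = 14, f_y(P) = 12 (gradient nonzero, so P is smooth).
Step 3: tangent line at P: 14·(x − 0) + 12·(y − -3) = 0.
Expanding: 14*x + 12*y + 36 = 0.


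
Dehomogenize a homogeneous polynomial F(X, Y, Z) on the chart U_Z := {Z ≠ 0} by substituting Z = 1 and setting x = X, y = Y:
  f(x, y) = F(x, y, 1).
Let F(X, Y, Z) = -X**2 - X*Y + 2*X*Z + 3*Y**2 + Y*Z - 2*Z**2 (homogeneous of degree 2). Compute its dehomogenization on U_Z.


f(x, y) = -x**2 - x*y + 2*x + 3*y**2 + y - 2

On U_Z we set Z = 1. Each monomial c·X^i·Y^j·Z^k in F becomes c·x^i·y^j·1^k = c·x^i·y^j.
Substituting Z = 1: F(X, Y, 1) = -x**2 - x*y + 2*x + 3*y**2 + y - 2.
Note: deg(f) ≤ deg(F) = 2; strict inequality happens when F is divisible by Z (lost terms).


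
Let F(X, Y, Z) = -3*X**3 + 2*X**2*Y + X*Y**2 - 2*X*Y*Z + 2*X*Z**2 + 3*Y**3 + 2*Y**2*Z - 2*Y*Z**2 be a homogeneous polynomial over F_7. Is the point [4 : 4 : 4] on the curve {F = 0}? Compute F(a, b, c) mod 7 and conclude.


F(4,4,4) ≡ 3 (mod 7); P is NOT on the curve.

Evaluate F(4, 4, 4) term-by-term (mod 7).
  -3*X**3 ↦ -3·64·1·1 = -192
  2*X**2*Y ↦ 2·16·4·1 = 128
  X*Y**2 ↦ 1·4·16·1 = 64
  -2*X*Y*Z ↦ -2·4·4·4 = -128
  2*X*Z**2 ↦ 2·4·1·16 = 128
  3*Y**3 ↦ 3·1·64·1 = 192
  2*Y**2*Z ↦ 2·1·16·4 = 128
  -2*Y*Z**2 ↦ -2·1·4·16 = -128
Sum: F(4, 4, 4) = (-192) + (128) + (64) + (-128) + (128) + (192) + (128) + (-128) = 192.
Reducing mod 7: 192 ≡ 3 (mod 7).
Since F(a, b, c) ≡ 3 ≠ 0 (mod 7), P does NOT lie on the curve.


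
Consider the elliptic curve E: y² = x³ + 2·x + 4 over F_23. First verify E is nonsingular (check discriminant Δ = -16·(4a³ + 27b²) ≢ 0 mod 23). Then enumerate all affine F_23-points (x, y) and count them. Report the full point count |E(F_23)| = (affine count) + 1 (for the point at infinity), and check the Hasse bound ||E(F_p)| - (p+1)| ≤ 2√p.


Affine points = {(0, 2), (0, 21), (2, 4), (2, 19), (5, 1), (5, 22), (6, 5), (6, 18), (7, 4), (7, 19), (8, 7), (8, 16), (10, 9), (10, 14), (11, 0), (12, 10), (12, 13), (14, 4), (14, 19), (17, 11), (17, 12), (19, 1), (19, 22), (22, 1), (22, 22)}; affine count = 25; |E(F_23)| = 26.

Discriminant check: Δ ∝ 4a³ + 27b² = 4·2³ + 27·4² = 4·8 + 27·16 ≡ 4 (mod 23). Nonzero ⇒ E is nonsingular.
For each x ∈ F_23, compute rhs = x³ + 2·x + 4 mod 23, then count y ∈ F_23 with y² ≡ rhs.
  x = 0: rhs = 4, matching y values: 2, 21 (2 points).
  x = 1: rhs = 7, matching y values: none (0 points).
  x = 2: rhs = 16, matching y values: 4, 19 (2 points).
  x = 3: rhs = 14, matching y values: none (0 points).
  x = 4: rhs = 7, matching y values: none (0 points).
  x = 5: rhs = 1, matching y values: 1, 22 (2 points).
  x = 6: rhs = 2, matching y values: 5, 18 (2 points).
  x = 7: rhs = 16, matching y values: 4, 19 (2 points).
  x = 8: rhs = 3, matching y values: 7, 16 (2 points).
  x = 9: rhs = 15, matching y values: none (0 points).
  x = 10: rhs = 12, matching y values: 9, 14 (2 points).
  x = 11: rhs = 0, matching y values: 0 (1 points).
  x = 12: rhs = 8, matching y values: 10, 13 (2 points).
  x = 13: rhs = 19, matching y values: none (0 points).
  x = 14: rhs = 16, matching y values: 4, 19 (2 points).
  x = 15: rhs = 5, matching y values: none (0 points).
  x = 16: rhs = 15, matching y values: none (0 points).
  x = 17: rhs = 6, matching y values: 11, 12 (2 points).
  x = 18: rhs = 7, matching y values: none (0 points).
  x = 19: rhs = 1, matching y values: 1, 22 (2 points).
  x = 20: rhs = 17, matching y values: none (0 points).
  x = 21: rhs = 15, matching y values: none (0 points).
  x = 22: rhs = 1, matching y values: 1, 22 (2 points).
Total affine count: 25.
Full point count |E(F_23)| = 25 + 1 = 26.
Hasse bound: |26 − (23+1)| = |2| = 2 ≤ 2√23 ≈ 9.5917 ✓.


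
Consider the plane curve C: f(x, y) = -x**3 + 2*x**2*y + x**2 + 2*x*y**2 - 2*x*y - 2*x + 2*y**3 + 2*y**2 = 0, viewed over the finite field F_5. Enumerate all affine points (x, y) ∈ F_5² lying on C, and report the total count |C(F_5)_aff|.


Affine F_5-points: {(0, 0), (0, 4), (1, 2), (1, 4), (2, 2), (3, 4), (4, 1), (4, 3)}; count = 8.

For each of the 25 pairs (x, y) ∈ F_5², evaluate f(x, y) mod 5. Record the zeros.
  x = 0: [0↦0, 1↦4, 2↦4, 3↦2, 4↦0]  zeros at y ∈ {0, 4}
  x = 1: [0↦3, 1↦4, 2↦0, 3↦3, 4↦0]  zeros at y ∈ {2, 4}
  x = 2: [0↦2, 1↦4, 2↦0, 3↦2, 4↦2]  zeros at y ∈ {2}
  x = 3: [0↦1, 1↦3, 2↦3, 3↦3, 4↦0]  zeros at y ∈ {4}
  x = 4: [0↦4, 1↦0, 2↦3, 3↦0, 4↦3]  zeros at y ∈ {1, 3}
Collecting zeros: affine points = {(0, 0), (0, 4), (1, 2), (1, 4), (2, 2), (3, 4), (4, 1), (4, 3)}.
Total count |C(F_5)_aff| = 8.


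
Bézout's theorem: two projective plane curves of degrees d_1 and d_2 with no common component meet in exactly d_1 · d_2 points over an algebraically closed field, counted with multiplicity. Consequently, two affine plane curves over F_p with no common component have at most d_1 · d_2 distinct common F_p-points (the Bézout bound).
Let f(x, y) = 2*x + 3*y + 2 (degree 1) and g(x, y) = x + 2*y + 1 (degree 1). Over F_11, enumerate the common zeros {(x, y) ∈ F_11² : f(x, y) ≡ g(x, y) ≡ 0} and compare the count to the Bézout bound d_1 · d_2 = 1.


Common zeros: {(10, 0)}; count = 1; Bézout bound = 1.

deg(f) = 1, deg(g) = 1, so Bézout bound = 1.
Scan x ∈ F_11. For each x, list the y ∈ F_11 with f(x, y) ≡ 0 and those with g(x, y) ≡ 0 (mod 11); the common zeros in that column are the intersection.
  x = 0: f ≡ 0 at y ∈ {3}; g ≡ 0 at y ∈ {5}; common: ∅.
  x = 1: f ≡ 0 at y ∈ {6}; g ≡ 0 at y ∈ {10}; common: ∅.
  x = 2: f ≡ 0 at y ∈ {9}; g ≡ 0 at y ∈ {4}; common: ∅.
  x = 3: f ≡ 0 at y ∈ {1}; g ≡ 0 at y ∈ {9}; common: ∅.
  x = 4: f ≡ 0 at y ∈ {4}; g ≡ 0 at y ∈ {3}; common: ∅.
  x = 5: f ≡ 0 at y ∈ {7}; g ≡ 0 at y ∈ {8}; common: ∅.
  x = 6: f ≡ 0 at y ∈ {10}; g ≡ 0 at y ∈ {2}; common: ∅.
  x = 7: f ≡ 0 at y ∈ {2}; g ≡ 0 at y ∈ {7}; common: ∅.
  x = 8: f ≡ 0 at y ∈ {5}; g ≡ 0 at y ∈ {1}; common: ∅.
  x = 9: f ≡ 0 at y ∈ {8}; g ≡ 0 at y ∈ {6}; common: ∅.
  x = 10: f ≡ 0 at y ∈ {0}; g ≡ 0 at y ∈ {0}; common: {0}.
Collecting: common zeros = {(10, 0)}, so the count is 1.
Comparison with the Bézout bound: 1 ≤ 1 = deg(f)·deg(g), as expected for curves with no common component (the bound is attained).


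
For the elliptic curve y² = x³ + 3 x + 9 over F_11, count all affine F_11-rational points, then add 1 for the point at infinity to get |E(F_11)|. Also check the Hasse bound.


Affine points = {(0, 3), (0, 8), (2, 1), (2, 10), (3, 1), (3, 10), (6, 1), (6, 10), (10, 4), (10, 7)}; affine count = 10; |E(F_11)| = 11.

Discriminant check: Δ ∝ 4a³ + 27b² = 4·3³ + 27·9² = 4·27 + 27·81 ≡ 7 (mod 11). Nonzero ⇒ E is nonsingular.
For each x ∈ F_11, compute rhs = x³ + 3·x + 9 mod 11, then count y ∈ F_11 with y² ≡ rhs.
  x = 0: rhs = 9, matching y values: 3, 8 (2 points).
  x = 1: rhs = 2, matching y values: none (0 points).
  x = 2: rhs = 1, matching y values: 1, 10 (2 points).
  x = 3: rhs = 1, matching y values: 1, 10 (2 points).
  x = 4: rhs = 8, matching y values: none (0 points).
  x = 5: rhs = 6, matching y values: none (0 points).
  x = 6: rhs = 1, matching y values: 1, 10 (2 points).
  x = 7: rhs = 10, matching y values: none (0 points).
  x = 8: rhs = 6, matching y values: none (0 points).
  x = 9: rhs = 6, matching y values: none (0 points).
  x = 10: rhs = 5, matching y values: 4, 7 (2 points).
Total affine count: 10.
Full point count |E(F_11)| = 10 + 1 = 11.
Hasse bound: |11 − (11+1)| = |-1| = 1 ≤ 2√11 ≈ 6.6332 ✓.


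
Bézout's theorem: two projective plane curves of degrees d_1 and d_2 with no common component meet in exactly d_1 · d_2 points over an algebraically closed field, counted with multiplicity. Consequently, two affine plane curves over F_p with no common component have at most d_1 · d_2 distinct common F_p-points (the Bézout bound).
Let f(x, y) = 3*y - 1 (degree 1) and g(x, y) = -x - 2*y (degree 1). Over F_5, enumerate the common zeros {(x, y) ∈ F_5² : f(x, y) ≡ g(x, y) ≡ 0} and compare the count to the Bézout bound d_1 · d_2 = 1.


Common zeros: {(1, 2)}; count = 1; Bézout bound = 1.

deg(f) = 1, deg(g) = 1, so Bézout bound = 1.
Scan x ∈ F_5. For each x, list the y ∈ F_5 with f(x, y) ≡ 0 and those with g(x, y) ≡ 0 (mod 5); the common zeros in that column are the intersection.
  x = 0: f ≡ 0 at y ∈ {2}; g ≡ 0 at y ∈ {0}; common: ∅.
  x = 1: f ≡ 0 at y ∈ {2}; g ≡ 0 at y ∈ {2}; common: {2}.
  x = 2: f ≡ 0 at y ∈ {2}; g ≡ 0 at y ∈ {4}; common: ∅.
  x = 3: f ≡ 0 at y ∈ {2}; g ≡ 0 at y ∈ {1}; common: ∅.
  x = 4: f ≡ 0 at y ∈ {2}; g ≡ 0 at y ∈ {3}; common: ∅.
Collecting: common zeros = {(1, 2)}, so the count is 1.
Comparison with the Bézout bound: 1 ≤ 1 = deg(f)·deg(g), as expected for curves with no common component (the bound is attained).


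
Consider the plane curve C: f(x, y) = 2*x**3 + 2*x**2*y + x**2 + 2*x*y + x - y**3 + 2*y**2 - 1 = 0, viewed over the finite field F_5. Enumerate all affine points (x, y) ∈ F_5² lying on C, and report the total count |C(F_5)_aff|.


Affine F_5-points: {(0, 1), (0, 3), (2, 2), (3, 0), (3, 1), (4, 4)}; count = 6.

For each of the 25 pairs (x, y) ∈ F_5², evaluate f(x, y) mod 5. Record the zeros.
  x = 0: [0↦4, 1↦0, 2↦4, 3↦0, 4↦2]  zeros at y ∈ {1, 3}
  x = 1: [0↦3, 1↦3, 2↦1, 3↦1, 4↦2]  zeros at y ∈ ∅
  x = 2: [0↦1, 1↦4, 2↦0, 3↦3, 4↦2]  zeros at y ∈ {2}
  x = 3: [0↦0, 1↦0, 2↦3, 3↦3, 4↦4]  zeros at y ∈ {0, 1}
  x = 4: [0↦2, 1↦3, 2↦2, 3↦3, 4↦0]  zeros at y ∈ {4}
Collecting zeros: affine points = {(0, 1), (0, 3), (2, 2), (3, 0), (3, 1), (4, 4)}.
Total count |C(F_5)_aff| = 6.


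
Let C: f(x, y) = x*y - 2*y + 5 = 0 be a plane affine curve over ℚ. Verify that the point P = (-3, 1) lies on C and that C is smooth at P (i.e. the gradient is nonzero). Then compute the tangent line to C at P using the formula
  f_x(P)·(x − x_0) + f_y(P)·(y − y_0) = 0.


Tangent line at P: x - 5*y + 8 = 0.

Step 1: f(-3, 1) = 0, so P lies on C.
Step 2: partial derivatives
  f_x(x, y) = y, f_y(x, y) = x - 2.
  f_x(P) = 1, f_y(P) = -5 (gradient nonzero, so P is smooth).
Step 3: tangent line at P: 1·(x − -3) + -5·(y − 1) = 0.
Expanding: x - 5*y + 8 = 0.


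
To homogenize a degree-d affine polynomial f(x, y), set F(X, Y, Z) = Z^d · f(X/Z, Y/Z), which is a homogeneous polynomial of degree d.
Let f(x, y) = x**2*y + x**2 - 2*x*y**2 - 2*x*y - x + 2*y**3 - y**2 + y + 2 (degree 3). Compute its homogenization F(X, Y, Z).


F(X, Y, Z) = X**2*Y + X**2*Z - 2*X*Y**2 - 2*X*Y*Z - X*Z**2 + 2*Y**3 - Y**2*Z + Y*Z**2 + 2*Z**3

deg(f) = 3.
Substitute x = X/Z, y = Y/Z into f, then multiply by Z^3.
  monomial 1·x^2·y^1 ↦ 1·X^2·Y^1·Z^0.
  monomial 1·x^2·y^0 ↦ 1·X^2·Y^0·Z^1.
  monomial -2·x^1·y^2 ↦ -2·X^1·Y^2·Z^0.
  monomial -2·x^1·y^1 ↦ -2·X^1·Y^1·Z^1.
  monomial -1·x^1·y^0 ↦ -1·X^1·Y^0·Z^2.
  monomial 2·x^0·y^3 ↦ 2·X^0·Y^3·Z^0.
  monomial -1·x^0·y^2 ↦ -1·X^0·Y^2·Z^1.
  monomial 1·x^0·y^1 ↦ 1·X^0·Y^1·Z^2.
  monomial 2·x^0·y^0 ↦ 2·X^0·Y^0·Z^3.
Collecting: F(X, Y, Z) = X**2*Y + X**2*Z - 2*X*Y**2 - 2*X*Y*Z - X*Z**2 + 2*Y**3 - Y**2*Z + Y*Z**2 + 2*Z**3.


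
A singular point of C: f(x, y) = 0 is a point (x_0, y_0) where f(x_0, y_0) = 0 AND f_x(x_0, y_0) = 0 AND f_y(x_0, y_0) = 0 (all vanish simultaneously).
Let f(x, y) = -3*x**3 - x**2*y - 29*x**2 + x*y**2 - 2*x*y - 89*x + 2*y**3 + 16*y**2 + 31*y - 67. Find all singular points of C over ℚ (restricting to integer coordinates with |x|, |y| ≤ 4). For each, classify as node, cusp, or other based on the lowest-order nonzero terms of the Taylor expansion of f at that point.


Singular points: {(-3, -2)}; classification: cusp.

Compute partial derivatives:
  f_x = -9*x**2 - 2*x*y - 58*x + y**2 - 2*y - 89.
  f_y = -x**2 + 2*x*y - 2*x + 6*y**2 + 32*y + 31.
Scan x_0 ∈ {−4, ..., 4}. For each x_0, f_y(x_0, y) is a polynomial in y; find its integer roots y ∈ {−4, ..., 4}, then test f_x and f at those candidates.
  x = -4: f_y(-4, y) = 6*y**2 + 24*y + 23; no integer root y with |y| ≤ 4.
  x = -3: f_y(-3, y) = 6*y**2 + 26*y + 28; vanishes at y ∈ {-2}. (-3, -2): f_x = 0, f = 0 — SINGULAR.
  x = -2: f_y(-2, y) = 6*y**2 + 28*y + 31; no integer root y with |y| ≤ 4.
  x = -1: f_y(-1, y) = 6*y**2 + 30*y + 32; no integer root y with |y| ≤ 4.
  x = 0: f_y(0, y) = 6*y**2 + 32*y + 31; no integer root y with |y| ≤ 4.
  x = 1: f_y(1, y) = 6*y**2 + 34*y + 28; vanishes at y ∈ {-1}. (1, -1): f_x = -151 ≠ 0.
  x = 2: f_y(2, y) = 6*y**2 + 36*y + 23; no integer root y with |y| ≤ 4.
  x = 3: f_y(3, y) = 6*y**2 + 38*y + 16; no integer root y with |y| ≤ 4.
  x = 4: f_y(4, y) = 6*y**2 + 40*y + 7; no integer root y with |y| ≤ 4.
Only singular point on the grid: (-3, -2).
Classify: substitute x = -3 + u, y = -2 + v and expand: f = -3*u**3 - u**2*v + u*v**2 + 2*v**3 + v**2.
No constant or linear terms (consistent with a singular point). Quadratic part: v**2. Cubic part: -3*u**3 - u**2*v + u*v**2 + 2*v**3.
The quadratic part v**2 is a perfect square, so there is a single (double) tangent line v = 0, i.e. y = -2. Restricting the cubic part to that line (v = 0) leaves -3*u**3 ≠ 0, so f is not divisible by v and the branch is v² ≈ 3*u**3 to lowest order — this is a cusp.
Classification: cusp.


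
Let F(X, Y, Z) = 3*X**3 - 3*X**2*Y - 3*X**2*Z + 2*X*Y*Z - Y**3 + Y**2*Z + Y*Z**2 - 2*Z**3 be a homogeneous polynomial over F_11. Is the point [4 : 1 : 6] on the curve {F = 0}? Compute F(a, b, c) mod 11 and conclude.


F(4,1,6) ≡ 8 (mod 11); P is NOT on the curve.

Evaluate F(4, 1, 6) term-by-term (mod 11).
  3*X**3 ↦ 3·64·1·1 = 192
  -3*X**2*Y ↦ -3·16·1·1 = -48
  -3*X**2*Z ↦ -3·16·1·6 = -288
  2*X*Y*Z ↦ 2·4·1·6 = 48
  -Y**3 ↦ -1·1·1·1 = -1
  Y**2*Z ↦ 1·1·1·6 = 6
  Y*Z**2 ↦ 1·1·1·36 = 36
  -2*Z**3 ↦ -2·1·1·216 = -432
Sum: F(4, 1, 6) = (192) + (-48) + (-288) + (48) + (-1) + (6) + (36) + (-432) = -487.
Reducing mod 11: -487 ≡ 8 (mod 11).
Since F(a, b, c) ≡ 8 ≠ 0 (mod 11), P does NOT lie on the curve.


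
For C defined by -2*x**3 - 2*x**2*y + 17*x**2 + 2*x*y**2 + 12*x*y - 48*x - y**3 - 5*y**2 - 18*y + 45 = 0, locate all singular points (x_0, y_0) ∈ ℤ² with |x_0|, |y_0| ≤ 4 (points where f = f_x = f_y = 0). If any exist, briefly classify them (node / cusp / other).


Singular points: {(3, 0)}; classification: node.

Compute partial derivatives:
  f_x = -6*x**2 - 4*x*y + 34*x + 2*y**2 + 12*y - 48.
  f_y = -2*x**2 + 4*x*y + 12*x - 3*y**2 - 10*y - 18.
Scan x_0 ∈ {−4, ..., 4}. For each x_0, f_y(x_0, y) is a polynomial in y; find its integer roots y ∈ {−4, ..., 4}, then test f_x and f at those candidates.
  x = -4: f_y(-4, y) = -3*y**2 - 26*y - 98; no integer root y with |y| ≤ 4.
  x = -3: f_y(-3, y) = -3*y**2 - 22*y - 72; no integer root y with |y| ≤ 4.
  x = -2: f_y(-2, y) = -3*y**2 - 18*y - 50; no integer root y with |y| ≤ 4.
  x = -1: f_y(-1, y) = -3*y**2 - 14*y - 32; no integer root y with |y| ≤ 4.
  x = 0: f_y(0, y) = -3*y**2 - 10*y - 18; no integer root y with |y| ≤ 4.
  x = 1: f_y(1, y) = -3*y**2 - 6*y - 8; no integer root y with |y| ≤ 4.
  x = 2: f_y(2, y) = -3*y**2 - 2*y - 2; no integer root y with |y| ≤ 4.
  x = 3: f_y(3, y) = -3*y**2 + 2*y; vanishes at y ∈ {0}. (3, 0): f_x = 0, f = 0 — SINGULAR.
  x = 4: f_y(4, y) = -3*y**2 + 6*y - 2; no integer root y with |y| ≤ 4.
Only singular point on the grid: (3, 0).
Classify: substitute x = 3 + u, y = 0 + v and expand: f = -2*u**3 - 2*u**2*v - u**2 + 2*u*v**2 - v**3 + v**2.
No constant or linear terms (consistent with a singular point). Quadratic part: -u**2 + v**2. Cubic part: -2*u**3 - 2*u**2*v + 2*u*v**2 - v**3.
The quadratic part v**2 - u**2 = (v − u)(v + u) splits into two distinct linear factors, so there are two distinct tangent lines y − 0 = ±(x − 3) — this is a node (ordinary double point).
Classification: node.


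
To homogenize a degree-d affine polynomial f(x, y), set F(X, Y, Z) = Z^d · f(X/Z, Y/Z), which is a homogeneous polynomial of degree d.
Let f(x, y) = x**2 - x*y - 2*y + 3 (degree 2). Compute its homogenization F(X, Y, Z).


F(X, Y, Z) = X**2 - X*Y - 2*Y*Z + 3*Z**2

deg(f) = 2.
Substitute x = X/Z, y = Y/Z into f, then multiply by Z^2.
  monomial 1·x^2·y^0 ↦ 1·X^2·Y^0·Z^0.
  monomial -1·x^1·y^1 ↦ -1·X^1·Y^1·Z^0.
  monomial -2·x^0·y^1 ↦ -2·X^0·Y^1·Z^1.
  monomial 3·x^0·y^0 ↦ 3·X^0·Y^0·Z^2.
Collecting: F(X, Y, Z) = X**2 - X*Y - 2*Y*Z + 3*Z**2.


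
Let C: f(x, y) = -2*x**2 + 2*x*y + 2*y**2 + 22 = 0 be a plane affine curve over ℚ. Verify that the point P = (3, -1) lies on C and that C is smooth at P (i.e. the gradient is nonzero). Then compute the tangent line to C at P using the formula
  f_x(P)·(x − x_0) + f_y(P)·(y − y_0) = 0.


Tangent line at P: -14*x + 2*y + 44 = 0.

Step 1: f(3, -1) = 0, so P lies on C.
Step 2: partial derivatives
  f_x(x, y) = -4*x + 2*y, f_y(x, y) = 2*x + 4*y.
  f_x(P) = -14, f_y(P) = 2 (gradient nonzero, so P is smooth).
Step 3: tangent line at P: -14·(x − 3) + 2·(y − -1) = 0.
Expanding: -14*x + 2*y + 44 = 0.


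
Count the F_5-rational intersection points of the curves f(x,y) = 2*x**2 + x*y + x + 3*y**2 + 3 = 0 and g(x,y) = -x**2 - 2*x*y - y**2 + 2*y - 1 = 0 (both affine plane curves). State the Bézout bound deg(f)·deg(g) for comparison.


Common zeros: {(3, 1)}; count = 1; Bézout bound = 4.

deg(f) = 2, deg(g) = 2, so Bézout bound = 4.
Scan x ∈ F_5. For each x, list the y ∈ F_5 with f(x, y) ≡ 0 and those with g(x, y) ≡ 0 (mod 5); the common zeros in that column are the intersection.
  x = 0: f ≡ 0 at y ∈ {2, 3}; g ≡ 0 at y ∈ {1}; common: ∅.
  x = 1: f ≡ 0 at y ∈ {1, 2}; g ≡ 0 at y ∈ ∅; common: ∅.
  x = 2: f ≡ 0 at y ∈ ∅; g ≡ 0 at y ∈ {0, 3}; common: ∅.
  x = 3: f ≡ 0 at y ∈ {1, 3}; g ≡ 0 at y ∈ {0, 1}; common: {1}.
  x = 4: f ≡ 0 at y ∈ ∅; g ≡ 0 at y ∈ ∅; common: ∅.
Collecting: common zeros = {(3, 1)}, so the count is 1.
Comparison with the Bézout bound: 1 ≤ 4 = deg(f)·deg(g), as expected for curves with no common component (the affine F_5-count falls short of the bound because intersections may lie at infinity, over extension fields, or carry multiplicity).


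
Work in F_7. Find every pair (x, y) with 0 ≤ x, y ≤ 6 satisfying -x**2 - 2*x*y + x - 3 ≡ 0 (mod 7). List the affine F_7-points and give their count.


Affine F_7-points: {(1, 2), (2, 4), (3, 2), (4, 6), (5, 4), (6, 6)}; count = 6.

For each of the 49 pairs (x, y) ∈ F_7², evaluate f(x, y) mod 7. Record the zeros.
  x = 0: [0↦4, 1↦4, 2↦4, 3↦4, 4↦4, 5↦4, 6↦4]  zeros at y ∈ ∅
  x = 1: [0↦4, 1↦2, 2↦0, 3↦5, 4↦3, 5↦1, 6↦6]  zeros at y ∈ {2}
  x = 2: [0↦2, 1↦5, 2↦1, 3↦4, 4↦0, 5↦3, 6↦6]  zeros at y ∈ {4}
  x = 3: [0↦5, 1↦6, 2↦0, 3↦1, 4↦2, 5↦3, 6↦4]  zeros at y ∈ {2}
  x = 4: [0↦6, 1↦5, 2↦4, 3↦3, 4↦2, 5↦1, 6↦0]  zeros at y ∈ {6}
  x = 5: [0↦5, 1↦2, 2↦6, 3↦3, 4↦0, 5↦4, 6↦1]  zeros at y ∈ {4}
  x = 6: [0↦2, 1↦4, 2↦6, 3↦1, 4↦3, 5↦5, 6↦0]  zeros at y ∈ {6}
Collecting zeros: affine points = {(1, 2), (2, 4), (3, 2), (4, 6), (5, 4), (6, 6)}.
Total count |C(F_7)_aff| = 6.


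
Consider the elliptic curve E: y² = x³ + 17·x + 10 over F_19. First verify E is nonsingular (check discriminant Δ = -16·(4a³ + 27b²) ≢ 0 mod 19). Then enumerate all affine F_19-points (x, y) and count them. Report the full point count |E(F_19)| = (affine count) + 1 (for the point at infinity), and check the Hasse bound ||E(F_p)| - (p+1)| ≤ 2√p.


Affine points = {(1, 3), (1, 16), (4, 3), (4, 16), (5, 7), (5, 12), (6, 9), (6, 10), (7, 4), (7, 15), (12, 2), (12, 17), (14, 3), (14, 16), (15, 7), (15, 12), (17, 5), (17, 14), (18, 7), (18, 12)}; affine count = 20; |E(F_19)| = 21.

Discriminant check: Δ ∝ 4a³ + 27b² = 4·17³ + 27·10² = 4·4913 + 27·100 ≡ 8 (mod 19). Nonzero ⇒ E is nonsingular.
For each x ∈ F_19, compute rhs = x³ + 17·x + 10 mod 19, then count y ∈ F_19 with y² ≡ rhs.
  x = 0: rhs = 10, matching y values: none (0 points).
  x = 1: rhs = 9, matching y values: 3, 16 (2 points).
  x = 2: rhs = 14, matching y values: none (0 points).
  x = 3: rhs = 12, matching y values: none (0 points).
  x = 4: rhs = 9, matching y values: 3, 16 (2 points).
  x = 5: rhs = 11, matching y values: 7, 12 (2 points).
  x = 6: rhs = 5, matching y values: 9, 10 (2 points).
  x = 7: rhs = 16, matching y values: 4, 15 (2 points).
  x = 8: rhs = 12, matching y values: none (0 points).
  x = 9: rhs = 18, matching y values: none (0 points).
  x = 10: rhs = 2, matching y values: none (0 points).
  x = 11: rhs = 8, matching y values: none (0 points).
  x = 12: rhs = 4, matching y values: 2, 17 (2 points).
  x = 13: rhs = 15, matching y values: none (0 points).
  x = 14: rhs = 9, matching y values: 3, 16 (2 points).
  x = 15: rhs = 11, matching y values: 7, 12 (2 points).
  x = 16: rhs = 8, matching y values: none (0 points).
  x = 17: rhs = 6, matching y values: 5, 14 (2 points).
  x = 18: rhs = 11, matching y values: 7, 12 (2 points).
Total affine count: 20.
Full point count |E(F_19)| = 20 + 1 = 21.
Hasse bound: |21 − (19+1)| = |1| = 1 ≤ 2√19 ≈ 8.7178 ✓.


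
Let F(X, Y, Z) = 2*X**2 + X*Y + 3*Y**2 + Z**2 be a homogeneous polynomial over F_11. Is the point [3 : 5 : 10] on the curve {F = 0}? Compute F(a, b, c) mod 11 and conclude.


F(3,5,10) ≡ 10 (mod 11); P is NOT on the curve.

Evaluate F(3, 5, 10) term-by-term (mod 11).
  2*X**2 ↦ 2·9·1·1 = 18
  X*Y ↦ 1·3·5·1 = 15
  3*Y**2 ↦ 3·1·25·1 = 75
  Z**2 ↦ 1·1·1·100 = 100
Sum: F(3, 5, 10) = (18) + (15) + (75) + (100) = 208.
Reducing mod 11: 208 ≡ 10 (mod 11).
Since F(a, b, c) ≡ 10 ≠ 0 (mod 11), P does NOT lie on the curve.


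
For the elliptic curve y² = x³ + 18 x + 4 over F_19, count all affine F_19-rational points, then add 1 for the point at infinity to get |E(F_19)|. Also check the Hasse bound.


Affine points = {(0, 2), (0, 17), (1, 2), (1, 17), (3, 3), (3, 16), (4, 8), (4, 11), (6, 9), (6, 10), (7, 6), (7, 13), (10, 5), (10, 14), (14, 6), (14, 13), (15, 1), (15, 18), (17, 6), (17, 13), (18, 2), (18, 17)}; affine count = 22; |E(F_19)| = 23.

Discriminant check: Δ ∝ 4a³ + 27b² = 4·18³ + 27·4² = 4·5832 + 27·16 ≡ 10 (mod 19). Nonzero ⇒ E is nonsingular.
For each x ∈ F_19, compute rhs = x³ + 18·x + 4 mod 19, then count y ∈ F_19 with y² ≡ rhs.
  x = 0: rhs = 4, matching y values: 2, 17 (2 points).
  x = 1: rhs = 4, matching y values: 2, 17 (2 points).
  x = 2: rhs = 10, matching y values: none (0 points).
  x = 3: rhs = 9, matching y values: 3, 16 (2 points).
  x = 4: rhs = 7, matching y values: 8, 11 (2 points).
  x = 5: rhs = 10, matching y values: none (0 points).
  x = 6: rhs = 5, matching y values: 9, 10 (2 points).
  x = 7: rhs = 17, matching y values: 6, 13 (2 points).
  x = 8: rhs = 14, matching y values: none (0 points).
  x = 9: rhs = 2, matching y values: none (0 points).
  x = 10: rhs = 6, matching y values: 5, 14 (2 points).
  x = 11: rhs = 13, matching y values: none (0 points).
  x = 12: rhs = 10, matching y values: none (0 points).
  x = 13: rhs = 3, matching y values: none (0 points).
  x = 14: rhs = 17, matching y values: 6, 13 (2 points).
  x = 15: rhs = 1, matching y values: 1, 18 (2 points).
  x = 16: rhs = 18, matching y values: none (0 points).
  x = 17: rhs = 17, matching y values: 6, 13 (2 points).
  x = 18: rhs = 4, matching y values: 2, 17 (2 points).
Total affine count: 22.
Full point count |E(F_19)| = 22 + 1 = 23.
Hasse bound: |23 − (19+1)| = |3| = 3 ≤ 2√19 ≈ 8.7178 ✓.


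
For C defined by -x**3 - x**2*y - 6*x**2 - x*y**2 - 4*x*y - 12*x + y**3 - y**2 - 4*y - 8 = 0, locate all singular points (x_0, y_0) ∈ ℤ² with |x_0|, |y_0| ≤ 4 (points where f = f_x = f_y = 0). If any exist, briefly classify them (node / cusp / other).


Singular points: {(-2, 0)}; classification: cusp.

Compute partial derivatives:
  f_x = -3*x**2 - 2*x*y - 12*x - y**2 - 4*y - 12.
  f_y = -x**2 - 2*x*y - 4*x + 3*y**2 - 2*y - 4.
Scan x_0 ∈ {−4, ..., 4}. For each x_0, f_y(x_0, y) is a polynomial in y; find its integer roots y ∈ {−4, ..., 4}, then test f_x and f at those candidates.
  x = -4: f_y(-4, y) = 3*y**2 + 6*y - 4; no integer root y with |y| ≤ 4.
  x = -3: f_y(-3, y) = 3*y**2 + 4*y - 1; no integer root y with |y| ≤ 4.
  x = -2: f_y(-2, y) = 3*y**2 + 2*y; vanishes at y ∈ {0}. (-2, 0): f_x = 0, f = 0 — SINGULAR.
  x = -1: f_y(-1, y) = 3*y**2 - 1; no integer root y with |y| ≤ 4.
  x = 0: f_y(0, y) = 3*y**2 - 2*y - 4; no integer root y with |y| ≤ 4.
  x = 1: f_y(1, y) = 3*y**2 - 4*y - 9; no integer root y with |y| ≤ 4.
  x = 2: f_y(2, y) = 3*y**2 - 6*y - 16; no integer root y with |y| ≤ 4.
  x = 3: f_y(3, y) = 3*y**2 - 8*y - 25; no integer root y with |y| ≤ 4.
  x = 4: f_y(4, y) = 3*y**2 - 10*y - 36; no integer root y with |y| ≤ 4.
Only singular point on the grid: (-2, 0).
Classify: substitute x = -2 + u, y = 0 + v and expand: f = -u**3 - u**2*v - u*v**2 + v**3 + v**2.
No constant or linear terms (consistent with a singular point). Quadratic part: v**2. Cubic part: -u**3 - u**2*v - u*v**2 + v**3.
The quadratic part v**2 is a perfect square, so there is a single (double) tangent line v = 0, i.e. y = 0. Restricting the cubic part to that line (v = 0) leaves -u**3 ≠ 0, so f is not divisible by v and the branch is v² ≈ u**3 to lowest order — this is a cusp.
Classification: cusp.


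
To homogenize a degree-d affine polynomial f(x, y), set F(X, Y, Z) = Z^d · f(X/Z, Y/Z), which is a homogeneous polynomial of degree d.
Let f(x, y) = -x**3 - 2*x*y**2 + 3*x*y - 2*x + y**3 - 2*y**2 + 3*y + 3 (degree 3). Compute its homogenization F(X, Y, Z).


F(X, Y, Z) = -X**3 - 2*X*Y**2 + 3*X*Y*Z - 2*X*Z**2 + Y**3 - 2*Y**2*Z + 3*Y*Z**2 + 3*Z**3

deg(f) = 3.
Substitute x = X/Z, y = Y/Z into f, then multiply by Z^3.
  monomial -1·x^3·y^0 ↦ -1·X^3·Y^0·Z^0.
  monomial -2·x^1·y^2 ↦ -2·X^1·Y^2·Z^0.
  monomial 3·x^1·y^1 ↦ 3·X^1·Y^1·Z^1.
  monomial -2·x^1·y^0 ↦ -2·X^1·Y^0·Z^2.
  monomial 1·x^0·y^3 ↦ 1·X^0·Y^3·Z^0.
  monomial -2·x^0·y^2 ↦ -2·X^0·Y^2·Z^1.
  monomial 3·x^0·y^1 ↦ 3·X^0·Y^1·Z^2.
  monomial 3·x^0·y^0 ↦ 3·X^0·Y^0·Z^3.
Collecting: F(X, Y, Z) = -X**3 - 2*X*Y**2 + 3*X*Y*Z - 2*X*Z**2 + Y**3 - 2*Y**2*Z + 3*Y*Z**2 + 3*Z**3.
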